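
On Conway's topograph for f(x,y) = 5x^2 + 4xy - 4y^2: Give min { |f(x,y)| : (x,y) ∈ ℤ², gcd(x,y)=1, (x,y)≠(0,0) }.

river: ρ → (-4,4,5)
river: ρ → (5,6,-3)
river: ρ → (-3,6,5)
river: ρ → (5,4,-4)
closes: descent 0, river 4
min |a| on river = 3

3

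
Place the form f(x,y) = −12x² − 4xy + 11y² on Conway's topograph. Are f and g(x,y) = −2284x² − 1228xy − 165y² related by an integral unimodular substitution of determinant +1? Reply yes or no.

D₁ = 544, D₂ = 544
river cycle of f (length 4): (11, 4, -12), (-12, 20, 3), (3, 22, -5), (-5, 18, 11)
river cycle of g (length 4): (-12, 20, 3), (3, 22, -5), (-5, 18, 11), (11, 4, -12)
cycles coincide ⇒ equivalent

yes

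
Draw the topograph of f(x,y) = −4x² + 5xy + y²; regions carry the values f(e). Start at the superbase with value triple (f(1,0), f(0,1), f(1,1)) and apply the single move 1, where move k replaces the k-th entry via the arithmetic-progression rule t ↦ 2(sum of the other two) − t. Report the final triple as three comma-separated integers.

start (-4,1,2) = (f(1,0),f(0,1),f(1,1))
replace slot 1: 2·(1+2) − (-4) = 10 → (10,1,2)

10,1,2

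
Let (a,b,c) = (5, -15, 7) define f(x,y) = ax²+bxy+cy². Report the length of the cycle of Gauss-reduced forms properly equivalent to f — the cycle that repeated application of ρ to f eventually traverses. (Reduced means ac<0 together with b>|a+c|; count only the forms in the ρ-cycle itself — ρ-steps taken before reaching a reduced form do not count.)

D = 85, ⌊√D⌋ = 9
descent: ρ → (7,1,-3)
descent: ρ → (-3,5,5)  [lands on river]
river: ρ → (5,5,-3)
river: ρ → (-3,7,3)
river: ρ → (3,5,-5)
river: ρ → (-5,5,3)
river: ρ → (3,7,-3)
ρ-cycle length = 6 (tail of 2 descent steps not counted)

6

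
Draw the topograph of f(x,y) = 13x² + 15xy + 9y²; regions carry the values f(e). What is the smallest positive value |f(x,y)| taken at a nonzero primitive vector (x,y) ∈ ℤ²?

translate: b→-11 (≡15 mod 26), so (13,15,9)→(13,-11,7)
flip: (13,-11,7)→(7,11,13)
translate: b→-3 (≡11 mod 14), so (7,11,13)→(7,-3,9)
reduced (well bottom): (7,-3,9) with a≤c, −a<b≤a
well minimum = a = 7

7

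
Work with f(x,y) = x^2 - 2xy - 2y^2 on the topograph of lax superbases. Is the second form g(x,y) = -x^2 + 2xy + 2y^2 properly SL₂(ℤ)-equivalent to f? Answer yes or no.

D₁ = 12, D₂ = 12
river cycle of f (length 2): (-2, 2, 1), (1, 2, -2)
river cycle of g (length 2): (2, 2, -1), (-1, 2, 2)
cycles differ ⇒ inequivalent

no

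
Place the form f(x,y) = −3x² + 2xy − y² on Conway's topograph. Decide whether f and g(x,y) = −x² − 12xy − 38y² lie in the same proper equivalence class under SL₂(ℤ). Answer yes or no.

D₁ = -8, D₂ = -8
f is negative-definite; reduce −f:
−f: flip: (3,-2,1)→(1,2,3)
−f: translate: b→0 (≡2 mod 2), so (1,2,3)→(1,0,2)
−f: reduced (well bottom): (1,0,2) with a≤c, −a<b≤a
flip sign back: reduced form of f is (-1,0,-2)
g is negative-definite; reduce −g:
−g: translate: b→0 (≡12 mod 2), so (1,12,38)→(1,0,2)
−g: reduced (well bottom): (1,0,2) with a≤c, −a<b≤a
flip sign back: reduced form of g is (-1,0,-2)
reduced forms (-1, 0, -2) vs (-1, 0, -2) ⇒ equivalent

yes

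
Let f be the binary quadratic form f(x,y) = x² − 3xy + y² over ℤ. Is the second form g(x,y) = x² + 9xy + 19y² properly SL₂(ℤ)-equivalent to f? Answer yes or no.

D₁ = 5, D₂ = 5
river cycle of f (length 2): (1, 1, -1), (-1, 1, 1)
river cycle of g (length 2): (1, 1, -1), (-1, 1, 1)
cycles coincide ⇒ equivalent

yes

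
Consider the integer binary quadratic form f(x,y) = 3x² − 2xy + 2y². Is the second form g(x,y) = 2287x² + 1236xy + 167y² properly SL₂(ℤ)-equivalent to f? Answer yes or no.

D₁ = -20, D₂ = -20
f: flip: (3,-2,2)→(2,2,3)
f: reduced (well bottom): (2,2,3) with a≤c, −a<b≤a
g: flip: (2287,1236,167)→(167,-1236,2287)
g: translate: b→100 (≡-1236 mod 334), so (167,-1236,2287)→(167,100,15)
g: flip: (167,100,15)→(15,-100,167)
g: translate: b→-10 (≡-100 mod 30), so (15,-100,167)→(15,-10,2)
g: flip: (15,-10,2)→(2,10,15)
g: translate: b→2 (≡10 mod 4), so (2,10,15)→(2,2,3)
g: reduced (well bottom): (2,2,3) with a≤c, −a<b≤a
reduced forms (2, 2, 3) vs (2, 2, 3) ⇒ equivalent

yes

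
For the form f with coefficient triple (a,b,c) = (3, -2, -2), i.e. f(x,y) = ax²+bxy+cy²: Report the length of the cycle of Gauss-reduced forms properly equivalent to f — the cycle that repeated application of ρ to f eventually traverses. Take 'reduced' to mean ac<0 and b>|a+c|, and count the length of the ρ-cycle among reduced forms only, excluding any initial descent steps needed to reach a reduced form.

D = 28, ⌊√D⌋ = 5
descent: ρ → (-2,2,3)  [lands on river]
river: ρ → (3,4,-1)
river: ρ → (-1,4,3)
river: ρ → (3,2,-2)
ρ-cycle length = 4 (tail of 1 descent step not counted)

4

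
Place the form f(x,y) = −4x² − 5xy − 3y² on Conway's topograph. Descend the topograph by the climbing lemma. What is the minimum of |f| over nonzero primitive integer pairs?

translate: b→-3 (≡5 mod 8), so (4,5,3)→(4,-3,2)
flip: (4,-3,2)→(2,3,4)
translate: b→-1 (≡3 mod 4), so (2,3,4)→(2,-1,3)
reduced (well bottom): (2,-1,3) with a≤c, −a<b≤a
well minimum |f| = |-2| = 2 (negative-definite)

2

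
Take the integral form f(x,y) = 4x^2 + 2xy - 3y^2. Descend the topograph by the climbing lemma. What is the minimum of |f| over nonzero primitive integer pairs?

river: ρ → (-3,4,3)
river: ρ → (3,2,-4)
river: ρ → (-4,6,1)
river: ρ → (1,6,-4)
river: ρ → (-4,2,3)
river: ρ → (3,4,-3)
river: ρ → (-3,2,4)
river: ρ → (4,6,-1)
river: ρ → (-1,6,4)
river: ρ → (4,2,-3)
closes: descent 0, river 10
min |a| on river = 1

1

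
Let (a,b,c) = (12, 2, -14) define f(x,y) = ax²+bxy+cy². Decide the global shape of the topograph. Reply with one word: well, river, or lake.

D = b²−4ac = 2² − 4·12·(-14) = 676
D = 26² is a perfect square ⇒ form factors over ℤ ⇒ lakes

lake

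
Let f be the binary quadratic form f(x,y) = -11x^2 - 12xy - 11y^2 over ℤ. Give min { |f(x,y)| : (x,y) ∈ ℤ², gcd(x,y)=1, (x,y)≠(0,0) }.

translate: b→-10 (≡12 mod 22), so (11,12,11)→(11,-10,10)
flip: (11,-10,10)→(10,10,11)
reduced (well bottom): (10,10,11) with a≤c, −a<b≤a
well minimum |f| = |-10| = 10 (negative-definite)

10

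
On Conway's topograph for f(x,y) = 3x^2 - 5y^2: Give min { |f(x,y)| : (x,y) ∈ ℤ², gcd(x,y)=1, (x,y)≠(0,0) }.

descent: ρ → (-5,0,3)
descent: ρ → (3,6,-2)  [lands on river]
river: ρ → (-2,6,3)
closes: descent 2, river 2
min |a| on river = 2

2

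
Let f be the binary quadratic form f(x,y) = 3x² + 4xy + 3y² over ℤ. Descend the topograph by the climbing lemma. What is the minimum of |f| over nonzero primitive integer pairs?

translate: b→-2 (≡4 mod 6), so (3,4,3)→(3,-2,2)
flip: (3,-2,2)→(2,2,3)
reduced (well bottom): (2,2,3) with a≤c, −a<b≤a
well minimum = a = 2

2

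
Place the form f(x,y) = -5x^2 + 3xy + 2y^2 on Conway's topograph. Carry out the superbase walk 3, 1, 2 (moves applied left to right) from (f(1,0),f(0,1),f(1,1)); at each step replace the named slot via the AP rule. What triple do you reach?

start (-5,2,0) = (f(1,0),f(0,1),f(1,1))
replace slot 3: 2·((-5)+2) − 0 = -6 → (-5,2,-6)
replace slot 1: 2·(2+(-6)) − (-5) = -3 → (-3,2,-6)
replace slot 2: 2·((-3)+(-6)) − 2 = -20 → (-3,-20,-6)

-3,-20,-6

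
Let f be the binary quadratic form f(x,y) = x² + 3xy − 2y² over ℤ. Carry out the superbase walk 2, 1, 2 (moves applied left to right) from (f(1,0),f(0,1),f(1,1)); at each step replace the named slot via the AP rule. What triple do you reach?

start (1,-2,2) = (f(1,0),f(0,1),f(1,1))
replace slot 2: 2·(1+2) − (-2) = 8 → (1,8,2)
replace slot 1: 2·(8+2) − 1 = 19 → (19,8,2)
replace slot 2: 2·(19+2) − 8 = 34 → (19,34,2)

19,34,2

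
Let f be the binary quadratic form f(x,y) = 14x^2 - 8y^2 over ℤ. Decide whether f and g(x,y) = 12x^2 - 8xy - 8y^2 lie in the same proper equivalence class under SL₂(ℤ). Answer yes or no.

D₁ = 448, D₂ = 448
river cycle of f (length 4): (-8, 16, 6), (6, 20, -2), (-2, 20, 6), (6, 16, -8)
river cycle of g (length 4): (-8, 8, 12), (12, 16, -4), (-4, 16, 12), (12, 8, -8)
cycles differ ⇒ inequivalent

no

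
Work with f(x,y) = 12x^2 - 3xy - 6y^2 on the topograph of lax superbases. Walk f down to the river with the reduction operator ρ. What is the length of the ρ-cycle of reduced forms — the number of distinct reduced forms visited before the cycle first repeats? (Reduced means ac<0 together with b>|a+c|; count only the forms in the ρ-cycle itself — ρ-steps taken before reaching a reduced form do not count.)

D = 297, ⌊√D⌋ = 17
descent: ρ → (-6,15,3)  [lands on river]
river: ρ → (3,15,-6)
river: ρ → (-6,9,9)
river: ρ → (9,9,-6)
ρ-cycle length = 4 (tail of 1 descent step not counted)

4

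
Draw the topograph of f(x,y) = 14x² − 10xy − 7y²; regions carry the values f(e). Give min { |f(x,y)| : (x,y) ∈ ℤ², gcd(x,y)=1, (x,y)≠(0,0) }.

descent: ρ → (-7,10,14)  [lands on river]
river: ρ → (14,18,-3)
river: ρ → (-3,18,14)
river: ρ → (14,10,-7)
river: ρ → (-7,18,6)
river: ρ → (6,18,-7)
closes: descent 1, river 6
min |a| on river = 3

3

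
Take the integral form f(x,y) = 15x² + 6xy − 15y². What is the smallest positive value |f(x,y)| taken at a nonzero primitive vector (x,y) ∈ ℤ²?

river: ρ → (-15,24,6)
river: ρ → (6,24,-15)
river: ρ → (-15,6,15)
river: ρ → (15,24,-6)
river: ρ → (-6,24,15)
river: ρ → (15,6,-15)
closes: descent 0, river 6
min |a| on river = 6

6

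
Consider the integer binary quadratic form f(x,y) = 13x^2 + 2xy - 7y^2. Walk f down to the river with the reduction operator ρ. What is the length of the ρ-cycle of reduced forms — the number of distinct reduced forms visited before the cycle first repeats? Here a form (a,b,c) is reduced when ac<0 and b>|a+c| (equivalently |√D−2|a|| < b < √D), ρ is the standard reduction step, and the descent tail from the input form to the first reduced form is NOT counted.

D = 368, ⌊√D⌋ = 19
descent: ρ → (-7,12,8)  [lands on river]
river: ρ → (8,4,-11)
river: ρ → (-11,18,1)
river: ρ → (1,18,-11)
river: ρ → (-11,4,8)
river: ρ → (8,12,-7)
river: ρ → (-7,16,4)
river: ρ → (4,16,-7)
ρ-cycle length = 8 (tail of 1 descent step not counted)

8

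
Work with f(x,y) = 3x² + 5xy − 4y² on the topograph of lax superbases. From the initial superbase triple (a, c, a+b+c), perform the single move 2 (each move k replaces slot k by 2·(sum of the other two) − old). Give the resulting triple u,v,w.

start (3,-4,4) = (f(1,0),f(0,1),f(1,1))
replace slot 2: 2·(3+4) − (-4) = 18 → (3,18,4)

3,18,4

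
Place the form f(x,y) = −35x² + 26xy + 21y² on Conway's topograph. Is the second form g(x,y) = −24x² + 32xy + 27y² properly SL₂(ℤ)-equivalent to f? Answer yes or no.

D₁ = 3616, D₂ = 3616
river cycle of f (length 6): (21, 58, -3), (-3, 56, 40), (40, 24, -19), (-19, 52, 12), (12, 44, -35), (-35, 26, 21)
river cycle of g (length 8): (27, 22, -29), (-29, 36, 20), (20, 44, -21), (-21, 40, 24), (24, 56, -5), (-5, 54, 35), (35, 16, -24), (-24, 32, 27)
cycles differ ⇒ inequivalent

no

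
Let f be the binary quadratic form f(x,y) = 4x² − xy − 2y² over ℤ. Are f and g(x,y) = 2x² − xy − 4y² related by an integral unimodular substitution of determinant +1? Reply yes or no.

D₁ = 33, D₂ = 33
river cycle of f (length 4): (-2, 5, 1), (1, 5, -2), (-2, 3, 3), (3, 3, -2)
river cycle of g (length 4): (2, 3, -3), (-3, 3, 2), (2, 5, -1), (-1, 5, 2)
cycles differ ⇒ inequivalent

no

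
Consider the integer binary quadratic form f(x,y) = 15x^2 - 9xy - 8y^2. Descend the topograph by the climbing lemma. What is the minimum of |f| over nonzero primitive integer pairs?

descent: ρ → (-8,9,15)  [lands on river]
river: ρ → (15,21,-2)
river: ρ → (-2,23,4)
river: ρ → (4,17,-17)
river: ρ → (-17,17,4)
river: ρ → (4,23,-2)
river: ρ → (-2,21,15)
river: ρ → (15,9,-8)
river: ρ → (-8,23,1)
river: ρ → (1,23,-8)
closes: descent 1, river 10
min |a| on river = 1

1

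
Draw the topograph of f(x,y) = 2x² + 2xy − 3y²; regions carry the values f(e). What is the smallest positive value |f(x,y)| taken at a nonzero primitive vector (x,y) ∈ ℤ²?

river: ρ → (-3,4,1)
river: ρ → (1,4,-3)
river: ρ → (-3,2,2)
river: ρ → (2,2,-3)
closes: descent 0, river 4
min |a| on river = 1

1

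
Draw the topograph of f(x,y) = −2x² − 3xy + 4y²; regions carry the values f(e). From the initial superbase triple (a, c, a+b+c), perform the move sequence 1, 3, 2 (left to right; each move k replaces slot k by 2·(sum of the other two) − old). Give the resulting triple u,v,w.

start (-2,4,-1) = (f(1,0),f(0,1),f(1,1))
replace slot 1: 2·(4+(-1)) − (-2) = 8 → (8,4,-1)
replace slot 3: 2·(8+4) − (-1) = 25 → (8,4,25)
replace slot 2: 2·(8+25) − 4 = 62 → (8,62,25)

8,62,25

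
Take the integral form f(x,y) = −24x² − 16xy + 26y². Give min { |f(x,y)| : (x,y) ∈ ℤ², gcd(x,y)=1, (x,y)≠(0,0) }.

descent: ρ → (26,16,-24)  [lands on river]
river: ρ → (-24,32,18)
river: ρ → (18,40,-16)
river: ρ → (-16,24,34)
river: ρ → (34,44,-6)
river: ρ → (-6,52,2)
river: ρ → (2,52,-6)
river: ρ → (-6,44,34)
river: ρ → (34,24,-16)
river: ρ → (-16,40,18)
river: ρ → (18,32,-24)
river: ρ → (-24,16,26)
river: ρ → (26,36,-14)
river: ρ → (-14,48,8)
river: ρ → (8,48,-14)
river: ρ → (-14,36,26)
closes: descent 1, river 16
min |a| on river = 2

2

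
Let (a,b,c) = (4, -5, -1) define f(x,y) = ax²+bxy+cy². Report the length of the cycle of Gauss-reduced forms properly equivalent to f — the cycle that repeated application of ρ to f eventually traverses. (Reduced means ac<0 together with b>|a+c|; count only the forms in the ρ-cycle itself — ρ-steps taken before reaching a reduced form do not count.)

D = 41, ⌊√D⌋ = 6
descent: ρ → (-1,5,4)  [lands on river]
river: ρ → (4,3,-2)
river: ρ → (-2,5,2)
river: ρ → (2,3,-4)
river: ρ → (-4,5,1)
river: ρ → (1,5,-4)
river: ρ → (-4,3,2)
river: ρ → (2,5,-2)
river: ρ → (-2,3,4)
river: ρ → (4,5,-1)
ρ-cycle length = 10 (tail of 1 descent step not counted)

10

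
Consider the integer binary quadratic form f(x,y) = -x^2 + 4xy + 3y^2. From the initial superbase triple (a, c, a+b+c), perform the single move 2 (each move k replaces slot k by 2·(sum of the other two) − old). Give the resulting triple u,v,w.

start (-1,3,6) = (f(1,0),f(0,1),f(1,1))
replace slot 2: 2·((-1)+6) − 3 = 7 → (-1,7,6)

-1,7,6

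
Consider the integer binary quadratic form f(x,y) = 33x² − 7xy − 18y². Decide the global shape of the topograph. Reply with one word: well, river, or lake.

D = b²−4ac = (-7)² − 4·33·(-18) = 2425
D > 0 non-square ⇒ indefinite ⇒ periodic river

river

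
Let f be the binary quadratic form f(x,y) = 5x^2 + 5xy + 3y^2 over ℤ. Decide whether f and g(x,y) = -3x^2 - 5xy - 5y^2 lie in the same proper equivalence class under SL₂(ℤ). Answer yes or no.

D₁ = -35, D₂ = -35
f: flip: (5,5,3)→(3,-5,5)
f: translate: b→1 (≡-5 mod 6), so (3,-5,5)→(3,1,3)
f: reduced (well bottom): (3,1,3) with a≤c, −a<b≤a
g is negative-definite; reduce −g:
−g: translate: b→-1 (≡5 mod 6), so (3,5,5)→(3,-1,3)
−g: flip: (3,-1,3)→(3,1,3)
−g: reduced (well bottom): (3,1,3) with a≤c, −a<b≤a
flip sign back: reduced form of g is (-3,-1,-3)
reduced forms (3, 1, 3) vs (-3, -1, -3) ⇒ inequivalent

no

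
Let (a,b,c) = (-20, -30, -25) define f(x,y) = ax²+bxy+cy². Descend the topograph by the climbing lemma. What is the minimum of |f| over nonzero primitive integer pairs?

translate: b→-10 (≡30 mod 40), so (20,30,25)→(20,-10,15)
flip: (20,-10,15)→(15,10,20)
reduced (well bottom): (15,10,20) with a≤c, −a<b≤a
well minimum |f| = |-15| = 15 (negative-definite)

15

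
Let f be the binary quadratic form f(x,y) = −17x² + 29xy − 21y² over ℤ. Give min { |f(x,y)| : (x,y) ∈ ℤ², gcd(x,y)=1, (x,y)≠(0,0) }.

translate: b→5 (≡-29 mod 34), so (17,-29,21)→(17,5,9)
flip: (17,5,9)→(9,-5,17)
reduced (well bottom): (9,-5,17) with a≤c, −a<b≤a
well minimum |f| = |-9| = 9 (negative-definite)

9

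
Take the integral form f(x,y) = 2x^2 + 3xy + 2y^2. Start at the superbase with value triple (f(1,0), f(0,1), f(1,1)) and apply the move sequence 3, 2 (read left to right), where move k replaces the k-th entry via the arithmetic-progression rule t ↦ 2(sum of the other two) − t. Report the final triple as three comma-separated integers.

start (2,2,7) = (f(1,0),f(0,1),f(1,1))
replace slot 3: 2·(2+2) − 7 = 1 → (2,2,1)
replace slot 2: 2·(2+1) − 2 = 4 → (2,4,1)

2,4,1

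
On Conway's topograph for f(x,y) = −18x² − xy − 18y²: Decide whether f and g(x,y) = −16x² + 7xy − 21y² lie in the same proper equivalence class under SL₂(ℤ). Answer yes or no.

D₁ = -1295, D₂ = -1295
f is negative-definite; reduce −f:
−f: reduced (well bottom): (18,1,18) with a≤c, −a<b≤a
flip sign back: reduced form of f is (-18,-1,-18)
g is negative-definite; reduce −g:
−g: reduced (well bottom): (16,-7,21) with a≤c, −a<b≤a
flip sign back: reduced form of g is (-16,7,-21)
reduced forms (-18, -1, -18) vs (-16, 7, -21) ⇒ inequivalent

no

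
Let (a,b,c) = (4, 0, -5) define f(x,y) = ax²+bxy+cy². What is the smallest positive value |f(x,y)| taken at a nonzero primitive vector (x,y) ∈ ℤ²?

descent: ρ → (-5,0,4)
descent: ρ → (4,8,-1)  [lands on river]
river: ρ → (-1,8,4)
closes: descent 2, river 2
min |a| on river = 1

1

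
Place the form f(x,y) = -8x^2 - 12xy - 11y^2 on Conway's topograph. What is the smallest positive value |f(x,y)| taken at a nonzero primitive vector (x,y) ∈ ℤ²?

translate: b→-4 (≡12 mod 16), so (8,12,11)→(8,-4,7)
flip: (8,-4,7)→(7,4,8)
reduced (well bottom): (7,4,8) with a≤c, −a<b≤a
well minimum |f| = |-7| = 7 (negative-definite)

7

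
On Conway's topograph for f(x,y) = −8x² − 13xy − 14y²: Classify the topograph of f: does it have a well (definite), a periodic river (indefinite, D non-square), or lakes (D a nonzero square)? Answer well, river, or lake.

D = b²−4ac = (-13)² − 4·(-8)·(-14) = -279
D < 0 ⇒ definite ⇒ every region one sign ⇒ single well

well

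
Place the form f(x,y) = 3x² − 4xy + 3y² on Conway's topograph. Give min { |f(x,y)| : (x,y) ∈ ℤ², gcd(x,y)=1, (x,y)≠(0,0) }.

translate: b→2 (≡-4 mod 6), so (3,-4,3)→(3,2,2)
flip: (3,2,2)→(2,-2,3)
translate: b→2 (≡-2 mod 4), so (2,-2,3)→(2,2,3)
reduced (well bottom): (2,2,3) with a≤c, −a<b≤a
well minimum = a = 2

2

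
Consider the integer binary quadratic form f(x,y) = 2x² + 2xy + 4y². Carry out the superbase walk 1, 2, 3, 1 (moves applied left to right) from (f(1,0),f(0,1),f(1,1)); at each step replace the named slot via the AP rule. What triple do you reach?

start (2,4,8) = (f(1,0),f(0,1),f(1,1))
replace slot 1: 2·(4+8) − 2 = 22 → (22,4,8)
replace slot 2: 2·(22+8) − 4 = 56 → (22,56,8)
replace slot 3: 2·(22+56) − 8 = 148 → (22,56,148)
replace slot 1: 2·(56+148) − 22 = 386 → (386,56,148)

386,56,148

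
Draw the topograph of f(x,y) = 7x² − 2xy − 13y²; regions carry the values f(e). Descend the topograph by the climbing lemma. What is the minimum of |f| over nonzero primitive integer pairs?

descent: ρ → (-13,2,7)
descent: ρ → (7,12,-8)  [lands on river]
river: ρ → (-8,4,11)
river: ρ → (11,18,-1)
river: ρ → (-1,18,11)
river: ρ → (11,4,-8)
river: ρ → (-8,12,7)
river: ρ → (7,16,-4)
river: ρ → (-4,16,7)
closes: descent 2, river 8
min |a| on river = 1

1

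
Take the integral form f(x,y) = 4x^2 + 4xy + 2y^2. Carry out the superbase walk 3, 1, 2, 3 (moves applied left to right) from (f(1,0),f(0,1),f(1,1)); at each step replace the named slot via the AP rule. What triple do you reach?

start (4,2,10) = (f(1,0),f(0,1),f(1,1))
replace slot 3: 2·(4+2) − 10 = 2 → (4,2,2)
replace slot 1: 2·(2+2) − 4 = 4 → (4,2,2)
replace slot 2: 2·(4+2) − 2 = 10 → (4,10,2)
replace slot 3: 2·(4+10) − 2 = 26 → (4,10,26)

4,10,26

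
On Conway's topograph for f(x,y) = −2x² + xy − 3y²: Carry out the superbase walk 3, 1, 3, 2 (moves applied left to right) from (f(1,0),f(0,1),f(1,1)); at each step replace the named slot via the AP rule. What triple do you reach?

start (-2,-3,-4) = (f(1,0),f(0,1),f(1,1))
replace slot 3: 2·((-2)+(-3)) − (-4) = -6 → (-2,-3,-6)
replace slot 1: 2·((-3)+(-6)) − (-2) = -16 → (-16,-3,-6)
replace slot 3: 2·((-16)+(-3)) − (-6) = -32 → (-16,-3,-32)
replace slot 2: 2·((-16)+(-32)) − (-3) = -93 → (-16,-93,-32)

-16,-93,-32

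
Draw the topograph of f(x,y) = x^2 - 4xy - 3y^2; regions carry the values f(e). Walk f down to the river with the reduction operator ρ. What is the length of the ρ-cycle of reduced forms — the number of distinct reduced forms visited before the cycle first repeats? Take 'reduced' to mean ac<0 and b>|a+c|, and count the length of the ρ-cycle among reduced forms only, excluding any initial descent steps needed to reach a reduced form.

D = 28, ⌊√D⌋ = 5
descent: ρ → (-3,4,1)  [lands on river]
river: ρ → (1,4,-3)
river: ρ → (-3,2,2)
river: ρ → (2,2,-3)
ρ-cycle length = 4 (tail of 1 descent step not counted)

4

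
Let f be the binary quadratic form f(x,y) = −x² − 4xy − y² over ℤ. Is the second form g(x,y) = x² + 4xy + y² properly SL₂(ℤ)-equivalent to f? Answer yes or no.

D₁ = 12, D₂ = 12
river cycle of f (length 2): (-1, 2, 2), (2, 2, -1)
river cycle of g (length 2): (1, 2, -2), (-2, 2, 1)
cycles differ ⇒ inequivalent

no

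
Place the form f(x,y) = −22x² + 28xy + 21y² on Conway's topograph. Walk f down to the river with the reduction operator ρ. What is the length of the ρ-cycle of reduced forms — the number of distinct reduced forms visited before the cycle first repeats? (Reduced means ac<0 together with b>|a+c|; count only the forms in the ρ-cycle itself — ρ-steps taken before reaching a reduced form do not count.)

D = 2632, ⌊√D⌋ = 51
river: ρ → (21,14,-29)
river: ρ → (-29,44,6)
river: ρ → (6,40,-43)
river: ρ → (-43,46,3)
river: ρ → (3,50,-11)
river: ρ → (-11,38,27)
river: ρ → (27,16,-22)
river: ρ → (-22,28,21)
ρ-cycle length = 8 (tail of 0 descent steps not counted)

8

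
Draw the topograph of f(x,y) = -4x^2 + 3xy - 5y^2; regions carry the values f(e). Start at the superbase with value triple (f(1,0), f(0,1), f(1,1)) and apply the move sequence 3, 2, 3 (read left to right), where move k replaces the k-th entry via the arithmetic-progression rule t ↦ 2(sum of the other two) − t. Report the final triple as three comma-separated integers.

start (-4,-5,-6) = (f(1,0),f(0,1),f(1,1))
replace slot 3: 2·((-4)+(-5)) − (-6) = -12 → (-4,-5,-12)
replace slot 2: 2·((-4)+(-12)) − (-5) = -27 → (-4,-27,-12)
replace slot 3: 2·((-4)+(-27)) − (-12) = -50 → (-4,-27,-50)

-4,-27,-50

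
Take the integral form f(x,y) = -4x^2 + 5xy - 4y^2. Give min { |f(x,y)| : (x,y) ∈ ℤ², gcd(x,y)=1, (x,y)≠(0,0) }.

translate: b→3 (≡-5 mod 8), so (4,-5,4)→(4,3,3)
flip: (4,3,3)→(3,-3,4)
translate: b→3 (≡-3 mod 6), so (3,-3,4)→(3,3,4)
reduced (well bottom): (3,3,4) with a≤c, −a<b≤a
well minimum |f| = |-3| = 3 (negative-definite)

3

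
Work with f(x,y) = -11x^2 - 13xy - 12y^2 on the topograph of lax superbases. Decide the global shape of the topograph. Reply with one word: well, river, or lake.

D = b²−4ac = (-13)² − 4·(-11)·(-12) = -359
D < 0 ⇒ definite ⇒ every region one sign ⇒ single well

well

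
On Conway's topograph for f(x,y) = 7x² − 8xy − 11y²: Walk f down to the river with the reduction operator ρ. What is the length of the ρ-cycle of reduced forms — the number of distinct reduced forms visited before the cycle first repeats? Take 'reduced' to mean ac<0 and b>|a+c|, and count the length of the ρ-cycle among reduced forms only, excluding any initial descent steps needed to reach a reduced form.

D = 372, ⌊√D⌋ = 19
descent: ρ → (-11,8,7)  [lands on river]
river: ρ → (7,6,-12)
river: ρ → (-12,18,1)
river: ρ → (1,18,-12)
river: ρ → (-12,6,7)
river: ρ → (7,8,-11)
river: ρ → (-11,14,4)
river: ρ → (4,18,-3)
river: ρ → (-3,18,4)
river: ρ → (4,14,-11)
ρ-cycle length = 10 (tail of 1 descent step not counted)

10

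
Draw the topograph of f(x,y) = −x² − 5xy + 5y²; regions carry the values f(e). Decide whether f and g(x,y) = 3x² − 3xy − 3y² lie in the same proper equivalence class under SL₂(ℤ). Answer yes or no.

D₁ = 45, D₂ = 45
river cycle of f (length 2): (5, 5, -1), (-1, 5, 5)
river cycle of g (length 2): (-3, 3, 3), (3, 3, -3)
cycles differ ⇒ inequivalent

no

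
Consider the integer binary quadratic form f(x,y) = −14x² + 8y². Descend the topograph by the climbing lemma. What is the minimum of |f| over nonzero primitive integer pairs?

descent: ρ → (8,16,-6)  [lands on river]
river: ρ → (-6,20,2)
river: ρ → (2,20,-6)
river: ρ → (-6,16,8)
closes: descent 1, river 4
min |a| on river = 2

2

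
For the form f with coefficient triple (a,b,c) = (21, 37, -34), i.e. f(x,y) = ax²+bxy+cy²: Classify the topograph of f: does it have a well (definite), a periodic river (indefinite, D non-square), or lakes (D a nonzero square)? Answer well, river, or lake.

D = b²−4ac = 37² − 4·21·(-34) = 4225
D = 65² is a perfect square ⇒ form factors over ℤ ⇒ lakes

lake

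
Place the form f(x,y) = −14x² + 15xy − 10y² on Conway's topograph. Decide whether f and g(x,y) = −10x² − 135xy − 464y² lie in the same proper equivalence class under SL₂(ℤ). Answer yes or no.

D₁ = -335, D₂ = -335
f is negative-definite; reduce −f:
−f: translate: b→13 (≡-15 mod 28), so (14,-15,10)→(14,13,9)
−f: flip: (14,13,9)→(9,-13,14)
−f: translate: b→5 (≡-13 mod 18), so (9,-13,14)→(9,5,10)
−f: reduced (well bottom): (9,5,10) with a≤c, −a<b≤a
flip sign back: reduced form of f is (-9,-5,-10)
g is negative-definite; reduce −g:
−g: translate: b→-5 (≡135 mod 20), so (10,135,464)→(10,-5,9)
−g: flip: (10,-5,9)→(9,5,10)
−g: reduced (well bottom): (9,5,10) with a≤c, −a<b≤a
flip sign back: reduced form of g is (-9,-5,-10)
reduced forms (-9, -5, -10) vs (-9, -5, -10) ⇒ equivalent

yes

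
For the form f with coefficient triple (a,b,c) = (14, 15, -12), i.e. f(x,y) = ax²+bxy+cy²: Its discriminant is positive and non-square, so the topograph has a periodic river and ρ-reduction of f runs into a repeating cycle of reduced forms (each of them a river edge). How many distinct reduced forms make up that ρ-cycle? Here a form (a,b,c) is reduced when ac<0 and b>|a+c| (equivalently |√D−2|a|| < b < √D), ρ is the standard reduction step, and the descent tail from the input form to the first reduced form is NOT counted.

D = 897, ⌊√D⌋ = 29
river: ρ → (-12,9,17)
river: ρ → (17,25,-4)
river: ρ → (-4,23,23)
river: ρ → (23,23,-4)
river: ρ → (-4,25,17)
river: ρ → (17,9,-12)
river: ρ → (-12,15,14)
river: ρ → (14,13,-13)
river: ρ → (-13,13,14)
river: ρ → (14,15,-12)
ρ-cycle length = 10 (tail of 0 descent steps not counted)

10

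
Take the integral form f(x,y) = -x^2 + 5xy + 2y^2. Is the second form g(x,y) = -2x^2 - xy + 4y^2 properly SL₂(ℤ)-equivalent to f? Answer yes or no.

D₁ = 33, D₂ = 33
river cycle of f (length 4): (2, 3, -3), (-3, 3, 2), (2, 5, -1), (-1, 5, 2)
river cycle of g (length 4): (-2, 3, 3), (3, 3, -2), (-2, 5, 1), (1, 5, -2)
cycles differ ⇒ inequivalent

no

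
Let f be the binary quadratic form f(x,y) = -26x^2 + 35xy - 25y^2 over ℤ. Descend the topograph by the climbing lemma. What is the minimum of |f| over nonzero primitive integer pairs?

translate: b→17 (≡-35 mod 52), so (26,-35,25)→(26,17,16)
flip: (26,17,16)→(16,-17,26)
translate: b→15 (≡-17 mod 32), so (16,-17,26)→(16,15,25)
reduced (well bottom): (16,15,25) with a≤c, −a<b≤a
well minimum |f| = |-16| = 16 (negative-definite)

16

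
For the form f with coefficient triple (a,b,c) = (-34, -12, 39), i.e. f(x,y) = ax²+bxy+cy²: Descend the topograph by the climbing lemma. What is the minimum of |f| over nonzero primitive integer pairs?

descent: ρ → (39,12,-34)  [lands on river]
river: ρ → (-34,56,17)
river: ρ → (17,46,-49)
river: ρ → (-49,52,14)
river: ρ → (14,60,-33)
river: ρ → (-33,72,2)
river: ρ → (2,72,-33)
river: ρ → (-33,60,14)
river: ρ → (14,52,-49)
river: ρ → (-49,46,17)
river: ρ → (17,56,-34)
river: ρ → (-34,12,39)
river: ρ → (39,66,-7)
river: ρ → (-7,60,66)
river: ρ → (66,72,-1)
river: ρ → (-1,72,66)
river: ρ → (66,60,-7)
river: ρ → (-7,66,39)
closes: descent 1, river 18
min |a| on river = 1

1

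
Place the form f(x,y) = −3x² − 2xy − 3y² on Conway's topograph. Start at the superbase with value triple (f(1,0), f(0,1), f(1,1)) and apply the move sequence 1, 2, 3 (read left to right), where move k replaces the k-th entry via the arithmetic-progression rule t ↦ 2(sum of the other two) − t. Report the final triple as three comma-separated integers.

start (-3,-3,-8) = (f(1,0),f(0,1),f(1,1))
replace slot 1: 2·((-3)+(-8)) − (-3) = -19 → (-19,-3,-8)
replace slot 2: 2·((-19)+(-8)) − (-3) = -51 → (-19,-51,-8)
replace slot 3: 2·((-19)+(-51)) − (-8) = -132 → (-19,-51,-132)

-19,-51,-132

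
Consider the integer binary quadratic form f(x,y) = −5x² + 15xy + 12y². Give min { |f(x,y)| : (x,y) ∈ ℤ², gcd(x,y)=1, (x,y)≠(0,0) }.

river: ρ → (12,9,-8)
river: ρ → (-8,7,13)
river: ρ → (13,19,-2)
river: ρ → (-2,21,3)
river: ρ → (3,21,-2)
river: ρ → (-2,19,13)
river: ρ → (13,7,-8)
river: ρ → (-8,9,12)
river: ρ → (12,15,-5)
river: ρ → (-5,15,12)
closes: descent 0, river 10
min |a| on river = 2

2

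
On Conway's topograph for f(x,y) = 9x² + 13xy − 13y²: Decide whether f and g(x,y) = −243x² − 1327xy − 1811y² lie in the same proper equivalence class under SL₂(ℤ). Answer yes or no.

D₁ = 637, D₂ = 637
river cycle of f (length 6): (-13, 13, 9), (9, 23, -3), (-3, 25, 1), (1, 25, -3), (-3, 23, 9), (9, 13, -13)
river cycle of g (length 6): (9, 13, -13), (-13, 13, 9), (9, 23, -3), (-3, 25, 1), (1, 25, -3), (-3, 23, 9)
cycles coincide ⇒ equivalent

yes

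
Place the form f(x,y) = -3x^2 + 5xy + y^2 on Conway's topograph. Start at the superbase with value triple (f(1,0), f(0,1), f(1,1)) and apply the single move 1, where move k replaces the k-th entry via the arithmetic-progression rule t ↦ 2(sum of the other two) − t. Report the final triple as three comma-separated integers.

start (-3,1,3) = (f(1,0),f(0,1),f(1,1))
replace slot 1: 2·(1+3) − (-3) = 11 → (11,1,3)

11,1,3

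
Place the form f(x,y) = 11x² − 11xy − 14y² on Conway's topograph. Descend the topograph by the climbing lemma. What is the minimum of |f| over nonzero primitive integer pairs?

descent: ρ → (-14,11,11)  [lands on river]
river: ρ → (11,11,-14)
river: ρ → (-14,17,8)
river: ρ → (8,15,-16)
river: ρ → (-16,17,7)
river: ρ → (7,25,-4)
river: ρ → (-4,23,13)
river: ρ → (13,3,-14)
river: ρ → (-14,25,2)
river: ρ → (2,27,-1)
river: ρ → (-1,27,2)
river: ρ → (2,25,-14)
river: ρ → (-14,3,13)
river: ρ → (13,23,-4)
river: ρ → (-4,25,7)
river: ρ → (7,17,-16)
river: ρ → (-16,15,8)
river: ρ → (8,17,-14)
closes: descent 1, river 18
min |a| on river = 1

1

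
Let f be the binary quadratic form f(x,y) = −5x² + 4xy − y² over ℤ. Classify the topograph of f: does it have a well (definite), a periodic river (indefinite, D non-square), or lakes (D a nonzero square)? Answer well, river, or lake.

D = b²−4ac = 4² − 4·(-5)·(-1) = -4
D < 0 ⇒ definite ⇒ every region one sign ⇒ single well

well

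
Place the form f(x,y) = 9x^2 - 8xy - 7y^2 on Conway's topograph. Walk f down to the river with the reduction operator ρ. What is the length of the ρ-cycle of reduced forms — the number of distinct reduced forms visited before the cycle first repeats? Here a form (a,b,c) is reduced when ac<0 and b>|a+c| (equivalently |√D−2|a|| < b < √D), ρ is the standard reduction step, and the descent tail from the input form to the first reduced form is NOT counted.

D = 316, ⌊√D⌋ = 17
descent: ρ → (-7,8,9)  [lands on river]
river: ρ → (9,10,-6)
river: ρ → (-6,14,5)
river: ρ → (5,16,-3)
river: ρ → (-3,14,10)
river: ρ → (10,6,-7)
ρ-cycle length = 6 (tail of 1 descent step not counted)

6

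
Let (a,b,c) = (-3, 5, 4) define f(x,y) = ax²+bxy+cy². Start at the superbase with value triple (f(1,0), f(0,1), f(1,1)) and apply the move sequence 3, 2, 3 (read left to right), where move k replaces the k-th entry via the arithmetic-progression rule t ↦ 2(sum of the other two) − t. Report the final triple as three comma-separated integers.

start (-3,4,6) = (f(1,0),f(0,1),f(1,1))
replace slot 3: 2·((-3)+4) − 6 = -4 → (-3,4,-4)
replace slot 2: 2·((-3)+(-4)) − 4 = -18 → (-3,-18,-4)
replace slot 3: 2·((-3)+(-18)) − (-4) = -38 → (-3,-18,-38)

-3,-18,-38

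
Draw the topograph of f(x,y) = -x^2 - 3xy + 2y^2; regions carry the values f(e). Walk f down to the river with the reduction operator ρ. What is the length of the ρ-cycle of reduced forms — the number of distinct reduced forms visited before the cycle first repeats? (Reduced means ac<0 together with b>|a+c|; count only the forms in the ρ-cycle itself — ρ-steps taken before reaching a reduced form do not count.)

D = 17, ⌊√D⌋ = 4
descent: ρ → (2,3,-1)  [lands on river]
river: ρ → (-1,3,2)
river: ρ → (2,1,-2)
river: ρ → (-2,3,1)
river: ρ → (1,3,-2)
river: ρ → (-2,1,2)
ρ-cycle length = 6 (tail of 1 descent step not counted)

6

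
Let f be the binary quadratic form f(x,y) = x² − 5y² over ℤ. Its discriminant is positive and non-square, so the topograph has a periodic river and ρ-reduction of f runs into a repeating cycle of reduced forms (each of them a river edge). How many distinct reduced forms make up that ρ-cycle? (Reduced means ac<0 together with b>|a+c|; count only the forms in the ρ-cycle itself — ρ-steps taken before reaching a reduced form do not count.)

D = 20, ⌊√D⌋ = 4
descent: ρ → (-5,0,1)
descent: ρ → (1,4,-1)  [lands on river]
river: ρ → (-1,4,1)
ρ-cycle length = 2 (tail of 2 descent steps not counted)

2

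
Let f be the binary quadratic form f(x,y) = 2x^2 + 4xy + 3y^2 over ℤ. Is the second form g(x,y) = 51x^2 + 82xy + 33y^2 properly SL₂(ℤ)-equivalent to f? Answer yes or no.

D₁ = -8, D₂ = -8
f: translate: b→0 (≡4 mod 4), so (2,4,3)→(2,0,1)
f: flip: (2,0,1)→(1,0,2)
f: reduced (well bottom): (1,0,2) with a≤c, −a<b≤a
g: translate: b→-20 (≡82 mod 102), so (51,82,33)→(51,-20,2)
g: flip: (51,-20,2)→(2,20,51)
g: translate: b→0 (≡20 mod 4), so (2,20,51)→(2,0,1)
g: flip: (2,0,1)→(1,0,2)
g: reduced (well bottom): (1,0,2) with a≤c, −a<b≤a
reduced forms (1, 0, 2) vs (1, 0, 2) ⇒ equivalent

yes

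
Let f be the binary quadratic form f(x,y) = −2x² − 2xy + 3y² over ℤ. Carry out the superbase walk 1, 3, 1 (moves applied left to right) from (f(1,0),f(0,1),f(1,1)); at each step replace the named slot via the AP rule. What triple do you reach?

start (-2,3,-1) = (f(1,0),f(0,1),f(1,1))
replace slot 1: 2·(3+(-1)) − (-2) = 6 → (6,3,-1)
replace slot 3: 2·(6+3) − (-1) = 19 → (6,3,19)
replace slot 1: 2·(3+19) − 6 = 38 → (38,3,19)

38,3,19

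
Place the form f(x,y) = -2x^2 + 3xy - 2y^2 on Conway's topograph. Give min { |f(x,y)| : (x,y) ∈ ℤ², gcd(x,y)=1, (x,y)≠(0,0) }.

translate: b→1 (≡-3 mod 4), so (2,-3,2)→(2,1,1)
flip: (2,1,1)→(1,-1,2)
translate: b→1 (≡-1 mod 2), so (1,-1,2)→(1,1,2)
reduced (well bottom): (1,1,2) with a≤c, −a<b≤a
well minimum |f| = |-1| = 1 (negative-definite)

1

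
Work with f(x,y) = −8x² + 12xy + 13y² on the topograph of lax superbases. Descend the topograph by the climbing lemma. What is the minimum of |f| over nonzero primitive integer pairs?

river: ρ → (13,14,-7)
river: ρ → (-7,14,13)
river: ρ → (13,12,-8)
river: ρ → (-8,20,5)
river: ρ → (5,20,-8)
river: ρ → (-8,12,13)
closes: descent 0, river 6
min |a| on river = 5

5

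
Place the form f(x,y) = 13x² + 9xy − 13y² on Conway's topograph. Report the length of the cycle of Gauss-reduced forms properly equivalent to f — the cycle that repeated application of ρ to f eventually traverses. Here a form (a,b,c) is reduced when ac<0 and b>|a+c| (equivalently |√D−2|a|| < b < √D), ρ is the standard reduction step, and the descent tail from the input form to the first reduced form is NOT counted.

D = 757, ⌊√D⌋ = 27
river: ρ → (-13,17,9)
river: ρ → (9,19,-11)
river: ρ → (-11,25,3)
river: ρ → (3,23,-19)
river: ρ → (-19,15,7)
river: ρ → (7,27,-1)
river: ρ → (-1,27,7)
river: ρ → (7,15,-19)
river: ρ → (-19,23,3)
river: ρ → (3,25,-11)
river: ρ → (-11,19,9)
river: ρ → (9,17,-13)
river: ρ → (-13,9,13)
river: ρ → (13,17,-9)
river: ρ → (-9,19,11)
river: ρ → (11,25,-3)
river: ρ → (-3,23,19)
river: ρ → (19,15,-7)
river: ρ → (-7,27,1)
river: ρ → (1,27,-7)
river: ρ → (-7,15,19)
river: ρ → (19,23,-3)
river: ρ → (-3,25,11)
river: ρ → (11,19,-9)
river: ρ → (-9,17,13)
river: ρ → (13,9,-13)
ρ-cycle length = 26 (tail of 0 descent steps not counted)

26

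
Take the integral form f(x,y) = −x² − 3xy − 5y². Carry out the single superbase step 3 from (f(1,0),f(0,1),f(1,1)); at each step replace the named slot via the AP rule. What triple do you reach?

start (-1,-5,-9) = (f(1,0),f(0,1),f(1,1))
replace slot 3: 2·((-1)+(-5)) − (-9) = -3 → (-1,-5,-3)

-1,-5,-3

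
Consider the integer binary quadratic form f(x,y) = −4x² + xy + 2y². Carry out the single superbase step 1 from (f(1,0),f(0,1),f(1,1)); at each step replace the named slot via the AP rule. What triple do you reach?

start (-4,2,-1) = (f(1,0),f(0,1),f(1,1))
replace slot 1: 2·(2+(-1)) − (-4) = 6 → (6,2,-1)

6,2,-1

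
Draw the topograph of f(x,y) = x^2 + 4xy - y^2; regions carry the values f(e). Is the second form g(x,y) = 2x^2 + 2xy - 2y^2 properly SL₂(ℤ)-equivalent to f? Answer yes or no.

D₁ = 20, D₂ = 20
river cycle of f (length 2): (-1, 4, 1), (1, 4, -1)
river cycle of g (length 2): (-2, 2, 2), (2, 2, -2)
cycles differ ⇒ inequivalent

no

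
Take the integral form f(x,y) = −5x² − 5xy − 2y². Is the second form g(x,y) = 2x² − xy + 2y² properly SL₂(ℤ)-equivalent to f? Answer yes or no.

D₁ = -15, D₂ = -15
f is negative-definite; reduce −f:
−f: flip: (5,5,2)→(2,-5,5)
−f: translate: b→-1 (≡-5 mod 4), so (2,-5,5)→(2,-1,2)
−f: flip: (2,-1,2)→(2,1,2)
−f: reduced (well bottom): (2,1,2) with a≤c, −a<b≤a
flip sign back: reduced form of f is (-2,-1,-2)
g: flip: (2,-1,2)→(2,1,2)
g: reduced (well bottom): (2,1,2) with a≤c, −a<b≤a
reduced forms (-2, -1, -2) vs (2, 1, 2) ⇒ inequivalent

no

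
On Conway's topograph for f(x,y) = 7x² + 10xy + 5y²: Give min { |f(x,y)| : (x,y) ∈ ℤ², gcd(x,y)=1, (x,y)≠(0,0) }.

translate: b→-4 (≡10 mod 14), so (7,10,5)→(7,-4,2)
flip: (7,-4,2)→(2,4,7)
translate: b→0 (≡4 mod 4), so (2,4,7)→(2,0,5)
reduced (well bottom): (2,0,5) with a≤c, −a<b≤a
well minimum = a = 2

2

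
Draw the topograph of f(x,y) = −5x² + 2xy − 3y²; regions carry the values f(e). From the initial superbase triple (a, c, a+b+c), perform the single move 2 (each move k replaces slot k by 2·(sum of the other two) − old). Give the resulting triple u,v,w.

start (-5,-3,-6) = (f(1,0),f(0,1),f(1,1))
replace slot 2: 2·((-5)+(-6)) − (-3) = -19 → (-5,-19,-6)

-5,-19,-6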